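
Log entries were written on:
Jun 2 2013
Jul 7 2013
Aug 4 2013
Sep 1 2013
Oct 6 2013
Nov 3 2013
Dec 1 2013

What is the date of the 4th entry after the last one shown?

Apr 6 2014

Gaps: 35, 28, 28, 35, 28, 28 days — a mix of 28 and 35. Every date is a Sunday.
Each is the 1st Sunday of its month.
January 2014 — 1st Sunday is Jan 5 2014.
February 2014 — 1st Sunday is Feb 2 2014.
March 2014 — 1st Sunday is Mar 2 2014.
April 2014 — 1st Sunday is Apr 6 2014.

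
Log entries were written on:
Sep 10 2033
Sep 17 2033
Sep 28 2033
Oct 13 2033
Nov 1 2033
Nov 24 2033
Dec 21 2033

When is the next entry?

Intervals are 7, 11, 15, 19, 23, 27 days — an arithmetic progression with common difference 4.
Next gap: 31 days. Dec 21 2033 + 31 days = Jan 21 2034.

Jan 21 2034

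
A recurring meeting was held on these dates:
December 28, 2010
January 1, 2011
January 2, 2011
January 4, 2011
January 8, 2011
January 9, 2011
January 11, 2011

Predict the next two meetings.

January 15, 2011; January 16, 2011

The gap pattern 4, 1, 2, 4, 1, 2 repeats every 3 events.
These are the Tuesdays, Saturdays and Sundays of each week.
The following Saturday is January 15, 2011.
The following Sunday is January 16, 2011.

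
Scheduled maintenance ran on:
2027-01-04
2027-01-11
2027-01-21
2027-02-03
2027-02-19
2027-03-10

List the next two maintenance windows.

2027-04-01, 2027-04-26

The spacing grows by 3 each time: 7, 10, 13, 16, 19 days.
Next gap: 22 days. 2027-03-10 + 22 days = 2027-04-01.
Next gap: 25 days. 2027-04-01 + 25 days = 2027-04-26.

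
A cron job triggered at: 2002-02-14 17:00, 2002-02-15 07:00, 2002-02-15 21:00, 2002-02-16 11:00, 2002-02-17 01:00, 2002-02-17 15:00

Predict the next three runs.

2002-02-18 05:00, 2002-02-18 19:00, 2002-02-19 09:00

Spacing: 14, 14, 14, 14, 14 h — constant 14 h.
2002-02-17 15:00 + 14 h = 2002-02-18 05:00.
2002-02-18 05:00 + 14 h = 2002-02-18 19:00.
2002-02-18 19:00 + 14 h = 2002-02-19 09:00.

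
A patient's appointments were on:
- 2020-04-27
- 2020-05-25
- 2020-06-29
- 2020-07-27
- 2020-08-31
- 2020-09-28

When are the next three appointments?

2020-10-26, 2020-11-30, 2020-12-28

All Mondays; the gaps (28, 35, 28, 35, 28) vary with month length.
This is the last Monday of each month.
Last Monday of October 2020: 2020-10-26.
November 2020 ends with Monday 2020-11-30.
December 2020 ends with Monday 2020-12-28.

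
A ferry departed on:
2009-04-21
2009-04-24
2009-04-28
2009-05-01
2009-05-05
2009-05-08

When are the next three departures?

Gaps: 3, 4, 3, 4, 3 days — not constant, but cyclic with period 2.
The events fall on every Tuesday and Friday.
The following Tuesday is 2009-05-12.
Next Friday: 2009-05-15.
Next Tuesday: 2009-05-19.

2009-05-12, 2009-05-15, 2009-05-19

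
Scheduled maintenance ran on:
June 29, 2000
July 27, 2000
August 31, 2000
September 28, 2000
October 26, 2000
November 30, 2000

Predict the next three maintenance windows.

December 28, 2000; January 25, 2001; February 22, 2001

Every date is a Thursday; gaps 28, 35, 28, 28, 35 days.
Each is the last Thursday of its month (at least one falls on the 29th or later, ruling out '4th Thursday').
Last Thursday of December 2000: December 28, 2000.
January 2001 ends with Thursday January 25, 2001.
February 2001 ends with Thursday February 22, 2001.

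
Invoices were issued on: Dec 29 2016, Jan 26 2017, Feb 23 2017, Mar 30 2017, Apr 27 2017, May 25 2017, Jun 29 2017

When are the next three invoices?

Jul 27 2017, Aug 31 2017, Sep 28 2017

These are Thursdays with 28, 28, 35, 28, 28, 35-day gaps.
Each is the final Thursday of its month — Dec 29 2016 is past the 28th, so '4th Thursday' doesn't fit.
July 2017 ends with Thursday Jul 27 2017.
Last Thursday of August 2017: Aug 31 2017.
September 2017 ends with Thursday Sep 28 2017.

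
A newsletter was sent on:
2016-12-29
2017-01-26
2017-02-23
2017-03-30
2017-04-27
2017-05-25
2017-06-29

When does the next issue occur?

2017-07-27

All Thursdays; the gaps (28, 28, 35, 28, 28, 35) vary with month length.
This is the last Thursday of each month.
July 2017 ends with Thursday 2017-07-27.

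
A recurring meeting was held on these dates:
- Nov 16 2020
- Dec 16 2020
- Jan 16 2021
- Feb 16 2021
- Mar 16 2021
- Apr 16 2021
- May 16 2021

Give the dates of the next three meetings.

Gaps: 30, 31, 31, 28, 31, 30 days — not constant. Every event is on the 16th of the month.
Pattern: the 16th of each month.
June 2021: Jun 16 2021.
July 2021: Jul 16 2021.
August 2021: Aug 16 2021.

Jun 16 2021, Jul 16 2021, Aug 16 2021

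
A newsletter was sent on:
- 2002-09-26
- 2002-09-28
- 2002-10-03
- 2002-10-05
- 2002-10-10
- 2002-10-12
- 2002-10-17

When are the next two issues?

2002-10-19, 2002-10-24

Gaps: 2, 5, 2, 5, 2, 5 days — not constant, but cyclic with period 2.
The events fall on every Thursday and Saturday.
The following Saturday is 2002-10-19.
The following Thursday is 2002-10-24.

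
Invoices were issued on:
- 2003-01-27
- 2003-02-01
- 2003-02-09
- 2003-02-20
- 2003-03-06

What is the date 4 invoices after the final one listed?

Gaps: 5, 8, 11, 14 days — each gap is 3 larger than the previous one.
Next gap: 17 days. 2003-03-06 + 17 days = 2003-03-23.
Next gap: 20 days. 2003-03-23 + 20 days = 2003-04-12.
Next gap: 23 days. 2003-04-12 + 23 days = 2003-05-05.
Next gap: 26 days. 2003-05-05 + 26 days = 2003-05-31.

2003-05-31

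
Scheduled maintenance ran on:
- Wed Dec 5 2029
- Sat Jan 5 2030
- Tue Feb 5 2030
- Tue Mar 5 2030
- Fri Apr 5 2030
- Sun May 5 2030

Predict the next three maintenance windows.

The day-of-month is always 5 (31, 31, 28, 31, 30 days between events).
So this recurs on the 5th of each month.
June 2030: Wed Jun 5 2030.
Next: July 2030 → Fri Jul 5 2030.
Next: August 2030 → Mon Aug 5 2030.

Wed Jun 5 2030, Fri Jul 5 2030, Mon Aug 5 2030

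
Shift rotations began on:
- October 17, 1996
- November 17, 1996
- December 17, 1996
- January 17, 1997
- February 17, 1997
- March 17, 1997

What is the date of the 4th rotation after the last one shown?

The day-of-month is always 17 (31, 30, 31, 31, 28 days between events).
So this recurs on the 17th of each month.
April 1997: April 17, 1997.
Next: May 1997 → May 17, 1997.
Next: June 1997 → June 17, 1997.
July 1997: July 17, 1997.

July 17, 1997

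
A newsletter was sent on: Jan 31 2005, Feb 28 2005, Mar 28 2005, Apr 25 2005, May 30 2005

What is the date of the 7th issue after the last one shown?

All Mondays; the gaps (28, 28, 28, 35) vary with month length.
This is the last Monday of each month.
June 2005 ends with Monday Jun 27 2005.
Last Monday of July 2005: Jul 25 2005.
August 2005 ends with Monday Aug 29 2005.
Last Monday of September 2005: Sep 26 2005.
Last Monday of October 2005: Oct 31 2005.
Last Monday of November 2005: Nov 28 2005.
Last Monday of December 2005: Dec 26 2005.

Dec 26 2005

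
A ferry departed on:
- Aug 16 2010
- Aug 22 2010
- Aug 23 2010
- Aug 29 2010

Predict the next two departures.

Every event lands on a Monday or Sunday (gaps cycle 6, 1, 6).
So the schedule is: every Monday and Sunday.
Next Monday: Aug 30 2010.
The following Sunday is Sep 5 2010.

Aug 30 2010, Sep 5 2010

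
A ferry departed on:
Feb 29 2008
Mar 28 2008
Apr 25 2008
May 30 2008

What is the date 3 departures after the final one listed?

All Fridays; the gaps (28, 28, 35) vary with month length.
This is the last Friday of each month.
Last Friday of June 2008: Jun 27 2008.
Last Friday of July 2008: Jul 25 2008.
Last Friday of August 2008: Aug 29 2008.

Aug 29 2008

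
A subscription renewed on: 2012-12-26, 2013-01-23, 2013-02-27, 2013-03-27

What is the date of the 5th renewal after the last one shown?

2013-08-28

Gaps: 28, 35, 28 days — a mix of 28 and 35. Every date is a Wednesday.
Each is the 4th Wednesday of its month.
4th Wednesday of April 2013: 2013-04-24.
4th Wednesday of May 2013: 2013-05-22.
June 2013 — 4th Wednesday is 2013-06-26.
July 2013 — 4th Wednesday is 2013-07-24.
4th Wednesday of August 2013: 2013-08-28.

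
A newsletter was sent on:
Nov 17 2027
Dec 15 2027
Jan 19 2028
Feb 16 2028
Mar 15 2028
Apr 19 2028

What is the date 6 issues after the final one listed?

All dates are Wednesdays, 28, 35, 28, 28, 35 days apart.
Specifically, the 3rd Wednesday of each month.
3rd Wednesday of May 2028: May 17 2028.
3rd Wednesday of June 2028: Jun 21 2028.
July 2028 — 3rd Wednesday is Jul 19 2028.
August 2028 — 3rd Wednesday is Aug 16 2028.
3rd Wednesday of September 2028: Sep 20 2028.
October 2028 — 3rd Wednesday is Oct 18 2028.

Oct 18 2028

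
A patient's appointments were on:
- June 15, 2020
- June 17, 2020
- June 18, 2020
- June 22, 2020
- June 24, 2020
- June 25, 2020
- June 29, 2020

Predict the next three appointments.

July 1, 2020; July 2, 2020; July 6, 2020

Every event lands on a Monday or Wednesday or Thursday (gaps cycle 2, 1, 4, 2, 1, 4).
So the schedule is: every Monday, Wednesday and Thursday.
Next Wednesday: July 1, 2020.
The following Thursday is July 2, 2020.
Next Monday: July 6, 2020.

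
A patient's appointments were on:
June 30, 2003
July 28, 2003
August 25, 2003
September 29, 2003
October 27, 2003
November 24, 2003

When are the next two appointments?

December 29, 2003; January 26, 2004

Every date is a Monday; gaps 28, 28, 35, 28, 28 days.
Each is the last Monday of its month (at least one falls on the 29th or later, ruling out '4th Monday').
December 2003 ends with Monday December 29, 2003.
January 2004 ends with Monday January 26, 2004.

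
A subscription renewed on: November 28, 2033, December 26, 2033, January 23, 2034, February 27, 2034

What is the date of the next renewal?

March 27, 2034

Gaps: 28, 28, 35 days — a mix of 28 and 35. Every date is a Monday.
Each is the 4th Monday of its month.
4th Monday of March 2034: March 27, 2034.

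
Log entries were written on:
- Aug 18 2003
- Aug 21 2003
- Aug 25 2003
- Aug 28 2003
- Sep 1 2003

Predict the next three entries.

Every event lands on a Monday or Thursday (gaps cycle 3, 4, 3, 4).
So the schedule is: every Monday and Thursday.
The following Thursday is Sep 4 2003.
Next Monday: Sep 8 2003.
Next Thursday: Sep 11 2003.

Sep 4 2003, Sep 8 2003, Sep 11 2003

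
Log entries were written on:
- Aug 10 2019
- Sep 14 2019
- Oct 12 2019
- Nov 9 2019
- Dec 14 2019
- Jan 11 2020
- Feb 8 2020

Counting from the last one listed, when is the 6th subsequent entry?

Aug 8 2020

These are Saturdays at 28- or 35-day spacing (35, 28, 28, 35, 28, 28).
The pattern: 2nd Saturday of the month.
2nd Saturday of March 2020: Mar 14 2020.
April 2020 — 2nd Saturday is Apr 11 2020.
May 2020 — 2nd Saturday is May 9 2020.
2nd Saturday of June 2020: Jun 13 2020.
July 2020 — 2nd Saturday is Jul 11 2020.
2nd Saturday of August 2020: Aug 8 2020.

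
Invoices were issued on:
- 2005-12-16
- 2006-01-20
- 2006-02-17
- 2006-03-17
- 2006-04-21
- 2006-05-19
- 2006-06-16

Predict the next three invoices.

All dates are Fridays, 35, 28, 28, 35, 28, 28 days apart.
Specifically, the 3rd Friday of each month.
July 2006 — 3rd Friday is 2006-07-21.
August 2006 — 3rd Friday is 2006-08-18.
September 2006 — 3rd Friday is 2006-09-15.

2006-07-21, 2006-08-18, 2006-09-15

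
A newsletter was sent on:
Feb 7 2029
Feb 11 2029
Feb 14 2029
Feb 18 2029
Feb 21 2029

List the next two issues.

The gap pattern 4, 3, 4, 3 repeats every 2 events.
These are the Wednesdays and Sundays of each week.
The following Sunday is Feb 25 2029.
Next Wednesday: Feb 28 2029.

Feb 25 2029, Feb 28 2029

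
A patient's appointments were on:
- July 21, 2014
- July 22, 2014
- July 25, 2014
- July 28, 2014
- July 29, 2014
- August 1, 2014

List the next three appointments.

August 4, 2014; August 5, 2014; August 8, 2014

Gaps: 1, 3, 3, 1, 3 days — not constant, but cyclic with period 3.
The events fall on every Monday, Tuesday and Friday.
Next Monday: August 4, 2014.
The following Tuesday is August 5, 2014.
Next Friday: August 8, 2014.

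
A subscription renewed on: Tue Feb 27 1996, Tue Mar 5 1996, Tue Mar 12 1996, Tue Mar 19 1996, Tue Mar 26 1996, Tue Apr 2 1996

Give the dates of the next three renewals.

Tue Apr 9 1996, Tue Apr 16 1996, Tue Apr 23 1996

Every event comes 7 days after the last (7, 7, 7, 7, 7).
Tue Apr 2 1996 + 7 days = Tue Apr 9 1996.
Tue Apr 9 1996 + 7 days = Tue Apr 16 1996.
Tue Apr 16 1996 + 7 days = Tue Apr 23 1996.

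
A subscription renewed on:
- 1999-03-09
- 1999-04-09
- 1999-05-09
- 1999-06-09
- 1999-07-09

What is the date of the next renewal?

1999-08-09

Gaps: 31, 30, 31, 30 days — not constant. Every event is on the 9th of the month.
Pattern: the 9th of each month.
Next: August 1999 → 1999-08-09.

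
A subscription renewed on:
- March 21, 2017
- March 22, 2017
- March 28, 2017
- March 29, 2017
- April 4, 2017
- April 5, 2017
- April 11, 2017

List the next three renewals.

April 12, 2017; April 18, 2017; April 19, 2017

Gaps: 1, 6, 1, 6, 1, 6 days — not constant, but cyclic with period 2.
The events fall on every Tuesday and Wednesday.
Next Wednesday: April 12, 2017.
Next Tuesday: April 18, 2017.
The following Wednesday is April 19, 2017.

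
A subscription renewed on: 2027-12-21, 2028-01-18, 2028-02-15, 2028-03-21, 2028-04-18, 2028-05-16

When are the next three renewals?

2028-06-20, 2028-07-18, 2028-08-15

These are Tuesdays at 28- or 35-day spacing (28, 28, 35, 28, 28).
The pattern: 3rd Tuesday of the month.
3rd Tuesday of June 2028: 2028-06-20.
3rd Tuesday of July 2028: 2028-07-18.
August 2028 — 3rd Tuesday is 2028-08-15.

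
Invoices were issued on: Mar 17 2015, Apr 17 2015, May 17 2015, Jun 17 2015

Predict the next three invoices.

Jul 17 2015, Aug 17 2015, Sep 17 2015

Each date is the 17th; the gaps (31, 30, 31) track the month lengths.
The rule is the 17th of each month.
Next: July 2015 → Jul 17 2015.
August 2015: Aug 17 2015.
September 2015: Sep 17 2015.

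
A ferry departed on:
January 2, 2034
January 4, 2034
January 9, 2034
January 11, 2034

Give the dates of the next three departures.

Gaps: 2, 5, 2 days — not constant, but cyclic with period 2.
The events fall on every Monday and Wednesday.
Next Monday: January 16, 2034.
The following Wednesday is January 18, 2034.
The following Monday is January 23, 2034.

January 16, 2034; January 18, 2034; January 23, 2034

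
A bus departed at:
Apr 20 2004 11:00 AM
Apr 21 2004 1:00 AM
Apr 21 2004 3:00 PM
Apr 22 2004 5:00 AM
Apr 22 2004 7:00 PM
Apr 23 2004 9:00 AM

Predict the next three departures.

Apr 23 2004 11:00 PM, Apr 24 2004 1:00 PM, Apr 25 2004 3:00 AM

Spacing: 14, 14, 14, 14, 14 h — constant 14 h.
Apr 23 2004 9:00 AM + 14 h = Apr 23 2004 11:00 PM.
Apr 23 2004 11:00 PM + 14 h = Apr 24 2004 1:00 PM.
Apr 24 2004 1:00 PM + 14 h = Apr 25 2004 3:00 AM.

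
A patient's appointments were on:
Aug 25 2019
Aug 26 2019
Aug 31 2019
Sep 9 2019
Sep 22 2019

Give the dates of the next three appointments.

The spacing grows by 4 each time: 1, 5, 9, 13 days.
Next gap: 17 days. Sep 22 2019 + 17 days = Oct 9 2019.
Next gap: 21 days. Oct 9 2019 + 21 days = Oct 30 2019.
Next gap: 25 days. Oct 30 2019 + 25 days = Nov 24 2019.

Oct 9 2019, Oct 30 2019, Nov 24 2019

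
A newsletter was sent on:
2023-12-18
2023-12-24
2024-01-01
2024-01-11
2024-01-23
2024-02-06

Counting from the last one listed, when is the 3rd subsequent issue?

Intervals are 6, 8, 10, 12, 14 days — an arithmetic progression with common difference 2.
Next gap: 16 days. 2024-02-06 + 16 days = 2024-02-22.
Next gap: 18 days. 2024-02-22 + 18 days = 2024-03-11.
Next gap: 20 days. 2024-03-11 + 20 days = 2024-03-31.

2024-03-31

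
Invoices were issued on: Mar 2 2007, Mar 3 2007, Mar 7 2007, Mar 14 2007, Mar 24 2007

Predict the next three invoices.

Apr 6 2007, Apr 22 2007, May 11 2007

The spacing grows by 3 each time: 1, 4, 7, 10 days.
Next gap: 13 days. Mar 24 2007 + 13 days = Apr 6 2007.
Next gap: 16 days. Apr 6 2007 + 16 days = Apr 22 2007.
Next gap: 19 days. Apr 22 2007 + 19 days = May 11 2007.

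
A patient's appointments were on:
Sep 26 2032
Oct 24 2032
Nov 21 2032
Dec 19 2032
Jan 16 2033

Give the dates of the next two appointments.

Feb 13 2033, Mar 13 2033

The spacing is 28, 28, 28, 28 days — always 28 days.
Jan 16 2033 + 28 days = Feb 13 2033.
Feb 13 2033 + 28 days = Mar 13 2033.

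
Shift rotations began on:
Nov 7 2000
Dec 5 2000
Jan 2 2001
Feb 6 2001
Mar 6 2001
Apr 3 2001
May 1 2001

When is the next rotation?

Jun 5 2001

All dates are Tuesdays, 28, 28, 35, 28, 28, 28 days apart.
Specifically, the 1st Tuesday of each month.
1st Tuesday of June 2001: Jun 5 2001.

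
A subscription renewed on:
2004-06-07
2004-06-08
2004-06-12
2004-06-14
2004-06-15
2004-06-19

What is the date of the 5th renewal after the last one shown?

Every event lands on a Monday or Tuesday or Saturday (gaps cycle 1, 4, 2, 1, 4).
So the schedule is: every Monday, Tuesday and Saturday.
The following Monday is 2004-06-21.
Next Tuesday: 2004-06-22.
The following Saturday is 2004-06-26.
Next Monday: 2004-06-28.
The following Tuesday is 2004-06-29.

2004-06-29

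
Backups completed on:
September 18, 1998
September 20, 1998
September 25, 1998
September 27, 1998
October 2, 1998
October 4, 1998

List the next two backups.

Every event lands on a Friday or Sunday (gaps cycle 2, 5, 2, 5, 2).
So the schedule is: every Friday and Sunday.
The following Friday is October 9, 1998.
Next Sunday: October 11, 1998.

October 9, 1998; October 11, 1998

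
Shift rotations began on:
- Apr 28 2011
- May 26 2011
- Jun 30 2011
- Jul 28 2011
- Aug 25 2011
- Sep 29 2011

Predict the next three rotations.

All Thursdays; the gaps (28, 35, 28, 28, 35) vary with month length.
This is the last Thursday of each month.
Last Thursday of October 2011: Oct 27 2011.
Last Thursday of November 2011: Nov 24 2011.
Last Thursday of December 2011: Dec 29 2011.

Oct 27 2011, Nov 24 2011, Dec 29 2011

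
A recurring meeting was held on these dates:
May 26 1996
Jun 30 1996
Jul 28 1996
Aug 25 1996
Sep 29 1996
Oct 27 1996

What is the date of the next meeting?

These are Sundays with 35, 28, 28, 35, 28-day gaps.
Each is the final Sunday of its month — Jun 30 1996 is past the 28th, so '4th Sunday' doesn't fit.
November 1996 ends with Sunday Nov 24 1996.

Nov 24 1996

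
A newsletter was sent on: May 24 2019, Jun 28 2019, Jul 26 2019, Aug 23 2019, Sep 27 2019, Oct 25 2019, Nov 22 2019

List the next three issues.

Gaps: 35, 28, 28, 35, 28, 28 days — a mix of 28 and 35. Every date is a Friday.
Each is the 4th Friday of its month.
December 2019 — 4th Friday is Dec 27 2019.
January 2020 — 4th Friday is Jan 24 2020.
4th Friday of February 2020: Feb 28 2020.

Dec 27 2019, Jan 24 2020, Feb 28 2020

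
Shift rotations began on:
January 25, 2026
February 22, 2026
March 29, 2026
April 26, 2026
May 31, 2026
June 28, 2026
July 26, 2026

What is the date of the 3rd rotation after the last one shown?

October 25, 2026

All Sundays; the gaps (28, 35, 28, 35, 28, 28) vary with month length.
This is the last Sunday of each month.
Last Sunday of August 2026: August 30, 2026.
Last Sunday of September 2026: September 27, 2026.
Last Sunday of October 2026: October 25, 2026.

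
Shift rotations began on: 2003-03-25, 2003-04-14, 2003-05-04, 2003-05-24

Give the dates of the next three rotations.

2003-06-13, 2003-07-03, 2003-07-23

Gaps between consecutive events: 20, 20, 20 days — a constant 20-day interval.
2003-05-24 + 20 days = 2003-06-13.
2003-06-13 + 20 days = 2003-07-03.
2003-07-03 + 20 days = 2003-07-23.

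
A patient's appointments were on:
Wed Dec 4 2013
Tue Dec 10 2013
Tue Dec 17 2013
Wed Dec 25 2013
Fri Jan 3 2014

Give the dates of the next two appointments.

The spacing grows by 1 each time: 6, 7, 8, 9 days.
Next gap: 10 days. Fri Jan 3 2014 + 10 days = Mon Jan 13 2014.
Next gap: 11 days. Mon Jan 13 2014 + 11 days = Fri Jan 24 2014.

Mon Jan 13 2014, Fri Jan 24 2014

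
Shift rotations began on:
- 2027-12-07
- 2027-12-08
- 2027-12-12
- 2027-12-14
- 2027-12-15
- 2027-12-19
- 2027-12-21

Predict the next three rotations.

Gaps: 1, 4, 2, 1, 4, 2 days — not constant, but cyclic with period 3.
The events fall on every Tuesday, Wednesday and Sunday.
The following Wednesday is 2027-12-22.
Next Sunday: 2027-12-26.
Next Tuesday: 2027-12-28.

2027-12-22, 2027-12-26, 2027-12-28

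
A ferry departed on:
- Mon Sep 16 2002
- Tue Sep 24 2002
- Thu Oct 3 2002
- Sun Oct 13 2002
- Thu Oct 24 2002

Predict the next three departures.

Gaps: 8, 9, 10, 11 days — each gap is 1 larger than the previous one.
Next gap: 12 days. Thu Oct 24 2002 + 12 days = Tue Nov 5 2002.
Next gap: 13 days. Tue Nov 5 2002 + 13 days = Mon Nov 18 2002.
Next gap: 14 days. Mon Nov 18 2002 + 14 days = Mon Dec 2 2002.

Tue Nov 5 2002, Mon Nov 18 2002, Mon Dec 2 2002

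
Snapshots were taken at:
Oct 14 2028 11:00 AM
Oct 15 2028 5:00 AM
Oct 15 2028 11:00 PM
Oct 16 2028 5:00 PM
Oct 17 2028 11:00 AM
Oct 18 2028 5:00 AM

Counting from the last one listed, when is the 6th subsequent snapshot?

Spacing: 18, 18, 18, 18, 18 h — constant 18 h.
Oct 18 2028 5:00 AM + 18 h = Oct 18 2028 11:00 PM.
Oct 18 2028 11:00 PM + 18 h = Oct 19 2028 5:00 PM.
Oct 19 2028 5:00 PM + 18 h = Oct 20 2028 11:00 AM.
Oct 20 2028 11:00 AM + 18 h = Oct 21 2028 5:00 AM.
Oct 21 2028 5:00 AM + 18 h = Oct 21 2028 11:00 PM.
Oct 21 2028 11:00 PM + 18 h = Oct 22 2028 5:00 PM.

Oct 22 2028 5:00 PM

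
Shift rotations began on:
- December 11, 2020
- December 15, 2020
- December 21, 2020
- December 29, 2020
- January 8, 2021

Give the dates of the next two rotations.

The spacing grows by 2 each time: 4, 6, 8, 10 days.
Next gap: 12 days. January 8, 2021 + 12 days = January 20, 2021.
Next gap: 14 days. January 20, 2021 + 14 days = February 3, 2021.

January 20, 2021; February 3, 2021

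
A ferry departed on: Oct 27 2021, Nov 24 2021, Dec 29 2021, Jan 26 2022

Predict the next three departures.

All Wednesdays; the gaps (28, 35, 28) vary with month length.
This is the last Wednesday of each month.
Last Wednesday of February 2022: Feb 23 2022.
Last Wednesday of March 2022: Mar 30 2022.
Last Wednesday of April 2022: Apr 27 2022.

Feb 23 2022, Mar 30 2022, Apr 27 2022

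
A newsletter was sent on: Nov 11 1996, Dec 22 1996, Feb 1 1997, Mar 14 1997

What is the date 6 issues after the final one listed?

Nov 15 1997

Every event comes 41 days after the last (41, 41, 41).
Mar 14 1997 + 41 days = Apr 24 1997.
Apr 24 1997 + 41 days = Jun 4 1997.
Jun 4 1997 + 41 days = Jul 15 1997.
Jul 15 1997 + 41 days = Aug 25 1997.
Aug 25 1997 + 41 days = Oct 5 1997.
Oct 5 1997 + 41 days = Nov 15 1997.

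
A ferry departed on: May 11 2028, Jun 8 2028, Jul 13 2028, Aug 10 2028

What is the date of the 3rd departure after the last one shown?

Nov 9 2028

These are Thursdays at 28- or 35-day spacing (28, 35, 28).
The pattern: 2nd Thursday of the month.
September 2028 — 2nd Thursday is Sep 14 2028.
2nd Thursday of October 2028: Oct 12 2028.
2nd Thursday of November 2028: Nov 9 2028.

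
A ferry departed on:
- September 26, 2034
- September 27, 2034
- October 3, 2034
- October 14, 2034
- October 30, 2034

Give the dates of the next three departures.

November 20, 2034; December 16, 2034; January 16, 2035

The spacing grows by 5 each time: 1, 6, 11, 16 days.
Next gap: 21 days. October 30, 2034 + 21 days = November 20, 2034.
Next gap: 26 days. November 20, 2034 + 26 days = December 16, 2034.
Next gap: 31 days. December 16, 2034 + 31 days = January 16, 2035.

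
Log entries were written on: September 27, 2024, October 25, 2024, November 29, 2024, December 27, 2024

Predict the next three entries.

These are Fridays with 28, 35, 28-day gaps.
Each is the final Friday of its month — November 29, 2024 is past the 28th, so '4th Friday' doesn't fit.
January 2025 ends with Friday January 31, 2025.
Last Friday of February 2025: February 28, 2025.
March 2025 ends with Friday March 28, 2025.

January 31, 2025; February 28, 2025; March 28, 2025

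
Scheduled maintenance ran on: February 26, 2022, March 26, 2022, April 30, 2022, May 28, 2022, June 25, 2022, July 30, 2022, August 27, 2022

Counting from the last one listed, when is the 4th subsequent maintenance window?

December 31, 2022

Every date is a Saturday; gaps 28, 35, 28, 28, 35, 28 days.
Each is the last Saturday of its month (at least one falls on the 29th or later, ruling out '4th Saturday').
September 2022 ends with Saturday September 24, 2022.
Last Saturday of October 2022: October 29, 2022.
November 2022 ends with Saturday November 26, 2022.
Last Saturday of December 2022: December 31, 2022.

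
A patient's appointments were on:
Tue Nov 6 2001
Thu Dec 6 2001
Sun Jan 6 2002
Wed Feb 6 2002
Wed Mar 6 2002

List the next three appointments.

Gaps: 30, 31, 31, 28 days — not constant. Every event is on the 6th of the month.
Pattern: the 6th of each month.
Next: April 2002 → Sat Apr 6 2002.
May 2002: Mon May 6 2002.
Next: June 2002 → Thu Jun 6 2002.

Sat Apr 6 2002, Mon May 6 2002, Thu Jun 6 2002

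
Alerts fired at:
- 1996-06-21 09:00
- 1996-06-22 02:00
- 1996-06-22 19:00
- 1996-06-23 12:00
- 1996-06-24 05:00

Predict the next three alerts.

Spacing: 17, 17, 17, 17 h — constant 17 h.
1996-06-24 05:00 + 17 h = 1996-06-24 22:00.
1996-06-24 22:00 + 17 h = 1996-06-25 15:00.
1996-06-25 15:00 + 17 h = 1996-06-26 08:00.

1996-06-24 22:00, 1996-06-25 15:00, 1996-06-26 08:00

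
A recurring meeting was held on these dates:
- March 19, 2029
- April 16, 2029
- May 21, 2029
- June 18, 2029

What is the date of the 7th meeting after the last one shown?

Gaps: 28, 35, 28 days — a mix of 28 and 35. Every date is a Monday.
Each is the 3rd Monday of its month.
3rd Monday of July 2029: July 16, 2029.
August 2029 — 3rd Monday is August 20, 2029.
3rd Monday of September 2029: September 17, 2029.
3rd Monday of October 2029: October 15, 2029.
3rd Monday of November 2029: November 19, 2029.
December 2029 — 3rd Monday is December 17, 2029.
3rd Monday of January 2030: January 21, 2030.

January 21, 2030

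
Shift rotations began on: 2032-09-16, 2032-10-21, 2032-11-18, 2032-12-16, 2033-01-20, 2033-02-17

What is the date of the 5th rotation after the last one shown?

All dates are Thursdays, 35, 28, 28, 35, 28 days apart.
Specifically, the 3rd Thursday of each month.
3rd Thursday of March 2033: 2033-03-17.
3rd Thursday of April 2033: 2033-04-21.
3rd Thursday of May 2033: 2033-05-19.
June 2033 — 3rd Thursday is 2033-06-16.
July 2033 — 3rd Thursday is 2033-07-21.

2033-07-21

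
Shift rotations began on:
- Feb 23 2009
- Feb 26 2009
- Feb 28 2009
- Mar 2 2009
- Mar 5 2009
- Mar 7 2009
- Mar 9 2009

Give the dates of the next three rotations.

Gaps: 3, 2, 2, 3, 2, 2 days — not constant, but cyclic with period 3.
The events fall on every Monday, Thursday and Saturday.
Next Thursday: Mar 12 2009.
The following Saturday is Mar 14 2009.
Next Monday: Mar 16 2009.

Mar 12 2009, Mar 14 2009, Mar 16 2009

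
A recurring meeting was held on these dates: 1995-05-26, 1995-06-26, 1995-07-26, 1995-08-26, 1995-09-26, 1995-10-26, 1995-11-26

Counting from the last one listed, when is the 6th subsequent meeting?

1996-05-26

Gaps: 31, 30, 31, 31, 30, 31 days — not constant. Every event is on the 26th of the month.
Pattern: the 26th of each month.
Next: December 1995 → 1995-12-26.
January 1996: 1996-01-26.
February 1996: 1996-02-26.
Next: March 1996 → 1996-03-26.
Next: April 1996 → 1996-04-26.
Next: May 1996 → 1996-05-26.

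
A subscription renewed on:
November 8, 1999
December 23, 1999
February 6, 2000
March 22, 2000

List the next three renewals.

May 6, 2000; June 20, 2000; August 4, 2000

Gaps between consecutive events: 45, 45, 45 days — a constant 45-day interval.
March 22, 2000 + 45 days = May 6, 2000.
May 6, 2000 + 45 days = June 20, 2000.
June 20, 2000 + 45 days = August 4, 2000.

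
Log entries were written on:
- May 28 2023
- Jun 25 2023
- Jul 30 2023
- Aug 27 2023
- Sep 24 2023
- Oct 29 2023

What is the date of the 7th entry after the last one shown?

May 26 2024

Every date is a Sunday; gaps 28, 35, 28, 28, 35 days.
Each is the last Sunday of its month (at least one falls on the 29th or later, ruling out '4th Sunday').
Last Sunday of November 2023: Nov 26 2023.
December 2023 ends with Sunday Dec 31 2023.
January 2024 ends with Sunday Jan 28 2024.
Last Sunday of February 2024: Feb 25 2024.
Last Sunday of March 2024: Mar 31 2024.
Last Sunday of April 2024: Apr 28 2024.
Last Sunday of May 2024: May 26 2024.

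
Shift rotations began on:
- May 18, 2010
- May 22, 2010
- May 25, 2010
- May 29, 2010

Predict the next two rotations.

June 1, 2010; June 5, 2010

Every event lands on a Tuesday or Saturday (gaps cycle 4, 3, 4).
So the schedule is: every Tuesday and Saturday.
The following Tuesday is June 1, 2010.
Next Saturday: June 5, 2010.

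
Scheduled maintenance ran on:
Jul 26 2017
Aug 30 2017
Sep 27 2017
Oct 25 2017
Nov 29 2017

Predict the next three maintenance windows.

These are Wednesdays with 35, 28, 28, 35-day gaps.
Each is the final Wednesday of its month — Aug 30 2017 is past the 28th, so '4th Wednesday' doesn't fit.
Last Wednesday of December 2017: Dec 27 2017.
Last Wednesday of January 2018: Jan 31 2018.
February 2018 ends with Wednesday Feb 28 2018.

Dec 27 2017, Jan 31 2018, Feb 28 2018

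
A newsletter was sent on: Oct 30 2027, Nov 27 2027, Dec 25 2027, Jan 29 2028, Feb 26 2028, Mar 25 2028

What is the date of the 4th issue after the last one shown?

Jul 29 2028

These are Saturdays with 28, 28, 35, 28, 28-day gaps.
Each is the final Saturday of its month — Oct 30 2027 is past the 28th, so '4th Saturday' doesn't fit.
April 2028 ends with Saturday Apr 29 2028.
Last Saturday of May 2028: May 27 2028.
Last Saturday of June 2028: Jun 24 2028.
Last Saturday of July 2028: Jul 29 2028.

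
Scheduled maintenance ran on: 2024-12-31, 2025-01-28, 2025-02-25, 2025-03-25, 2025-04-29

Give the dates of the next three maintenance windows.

2025-05-27, 2025-06-24, 2025-07-29

Every date is a Tuesday; gaps 28, 28, 28, 35 days.
Each is the last Tuesday of its month (at least one falls on the 29th or later, ruling out '4th Tuesday').
May 2025 ends with Tuesday 2025-05-27.
Last Tuesday of June 2025: 2025-06-24.
Last Tuesday of July 2025: 2025-07-29.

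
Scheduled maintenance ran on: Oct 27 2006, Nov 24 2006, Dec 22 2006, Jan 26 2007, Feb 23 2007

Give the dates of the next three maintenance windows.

Gaps: 28, 28, 35, 28 days — a mix of 28 and 35. Every date is a Friday.
Each is the 4th Friday of its month.
4th Friday of March 2007: Mar 23 2007.
4th Friday of April 2007: Apr 27 2007.
May 2007 — 4th Friday is May 25 2007.

Mar 23 2007, Apr 27 2007, May 25 2007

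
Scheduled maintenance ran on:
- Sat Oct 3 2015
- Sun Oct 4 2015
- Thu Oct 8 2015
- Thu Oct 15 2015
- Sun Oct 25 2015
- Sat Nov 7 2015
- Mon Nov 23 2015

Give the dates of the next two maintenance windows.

Intervals are 1, 4, 7, 10, 13, 16 days — an arithmetic progression with common difference 3.
Next gap: 19 days. Mon Nov 23 2015 + 19 days = Sat Dec 12 2015.
Next gap: 22 days. Sat Dec 12 2015 + 22 days = Sun Jan 3 2016.

Sat Dec 12 2015, Sun Jan 3 2016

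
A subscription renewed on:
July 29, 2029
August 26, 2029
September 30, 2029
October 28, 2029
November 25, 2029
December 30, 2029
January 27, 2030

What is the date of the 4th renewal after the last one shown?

May 26, 2030

These are Sundays with 28, 35, 28, 28, 35, 28-day gaps.
Each is the final Sunday of its month — July 29, 2029 is past the 28th, so '4th Sunday' doesn't fit.
February 2030 ends with Sunday February 24, 2030.
Last Sunday of March 2030: March 31, 2030.
Last Sunday of April 2030: April 28, 2030.
Last Sunday of May 2030: May 26, 2030.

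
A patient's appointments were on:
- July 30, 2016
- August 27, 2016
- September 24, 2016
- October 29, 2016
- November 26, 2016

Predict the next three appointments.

These are Saturdays with 28, 28, 35, 28-day gaps.
Each is the final Saturday of its month — July 30, 2016 is past the 28th, so '4th Saturday' doesn't fit.
Last Saturday of December 2016: December 31, 2016.
January 2017 ends with Saturday January 28, 2017.
February 2017 ends with Saturday February 25, 2017.

December 31, 2016; January 28, 2017; February 25, 2017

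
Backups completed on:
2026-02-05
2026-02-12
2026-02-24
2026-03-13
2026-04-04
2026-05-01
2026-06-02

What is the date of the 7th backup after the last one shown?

2027-06-01

Gaps: 7, 12, 17, 22, 27, 32 days — each gap is 5 larger than the previous one.
Next gap: 37 days. 2026-06-02 + 37 days = 2026-07-09.
Next gap: 42 days. 2026-07-09 + 42 days = 2026-08-20.
Next gap: 47 days. 2026-08-20 + 47 days = 2026-10-06.
Next gap: 52 days. 2026-10-06 + 52 days = 2026-11-27.
Next gap: 57 days. 2026-11-27 + 57 days = 2027-01-23.
Next gap: 62 days. 2027-01-23 + 62 days = 2027-03-26.
Next gap: 67 days. 2027-03-26 + 67 days = 2027-06-01.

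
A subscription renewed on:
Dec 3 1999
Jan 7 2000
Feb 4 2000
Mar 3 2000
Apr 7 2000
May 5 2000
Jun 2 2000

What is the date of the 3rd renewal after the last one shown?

Gaps: 35, 28, 28, 35, 28, 28 days — a mix of 28 and 35. Every date is a Friday.
Each is the 1st Friday of its month.
1st Friday of July 2000: Jul 7 2000.
August 2000 — 1st Friday is Aug 4 2000.
1st Friday of September 2000: Sep 1 2000.

Sep 1 2000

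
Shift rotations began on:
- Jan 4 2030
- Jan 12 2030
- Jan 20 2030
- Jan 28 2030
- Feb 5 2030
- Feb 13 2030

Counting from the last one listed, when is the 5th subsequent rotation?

Gaps between consecutive events: 8, 8, 8, 8, 8 days — a constant 8-day interval.
Feb 13 2030 + 8 days = Feb 21 2030.
Feb 21 2030 + 8 days = Mar 1 2030.
Mar 1 2030 + 8 days = Mar 9 2030.
Mar 9 2030 + 8 days = Mar 17 2030.
Mar 17 2030 + 8 days = Mar 25 2030.

Mar 25 2030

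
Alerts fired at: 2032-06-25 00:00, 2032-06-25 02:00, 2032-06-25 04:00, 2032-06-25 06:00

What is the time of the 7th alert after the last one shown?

2032-06-25 20:00

The interval is a steady 2 hours (2, 2, 2).
2032-06-25 06:00 + 2 h = 2032-06-25 08:00.
2032-06-25 08:00 + 2 h = 2032-06-25 10:00.
2032-06-25 10:00 + 2 h = 2032-06-25 12:00.
2032-06-25 12:00 + 2 h = 2032-06-25 14:00.
2032-06-25 14:00 + 2 h = 2032-06-25 16:00.
2032-06-25 16:00 + 2 h = 2032-06-25 18:00.
2032-06-25 18:00 + 2 h = 2032-06-25 20:00.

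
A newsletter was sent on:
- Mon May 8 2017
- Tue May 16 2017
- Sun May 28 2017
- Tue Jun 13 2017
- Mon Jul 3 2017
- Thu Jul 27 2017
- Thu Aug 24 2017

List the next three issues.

Intervals are 8, 12, 16, 20, 24, 28 days — an arithmetic progression with common difference 4.
Next gap: 32 days. Thu Aug 24 2017 + 32 days = Mon Sep 25 2017.
Next gap: 36 days. Mon Sep 25 2017 + 36 days = Tue Oct 31 2017.
Next gap: 40 days. Tue Oct 31 2017 + 40 days = Sun Dec 10 2017.

Mon Sep 25 2017, Tue Oct 31 2017, Sun Dec 10 2017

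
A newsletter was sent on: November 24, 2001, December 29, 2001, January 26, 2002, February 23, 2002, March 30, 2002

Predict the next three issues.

April 27, 2002; May 25, 2002; June 29, 2002

These are Saturdays with 35, 28, 28, 35-day gaps.
Each is the final Saturday of its month — December 29, 2001 is past the 28th, so '4th Saturday' doesn't fit.
April 2002 ends with Saturday April 27, 2002.
May 2002 ends with Saturday May 25, 2002.
June 2002 ends with Saturday June 29, 2002.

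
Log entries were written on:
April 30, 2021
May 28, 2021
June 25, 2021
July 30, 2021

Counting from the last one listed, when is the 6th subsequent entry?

January 28, 2022

These are Fridays with 28, 28, 35-day gaps.
Each is the final Friday of its month — April 30, 2021 is past the 28th, so '4th Friday' doesn't fit.
Last Friday of August 2021: August 27, 2021.
September 2021 ends with Friday September 24, 2021.
Last Friday of October 2021: October 29, 2021.
November 2021 ends with Friday November 26, 2021.
Last Friday of December 2021: December 31, 2021.
Last Friday of January 2022: January 28, 2022.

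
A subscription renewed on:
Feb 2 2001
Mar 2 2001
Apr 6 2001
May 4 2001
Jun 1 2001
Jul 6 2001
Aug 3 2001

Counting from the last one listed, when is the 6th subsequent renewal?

These are Fridays at 28- or 35-day spacing (28, 35, 28, 28, 35, 28).
The pattern: 1st Friday of the month.
1st Friday of September 2001: Sep 7 2001.
1st Friday of October 2001: Oct 5 2001.
1st Friday of November 2001: Nov 2 2001.
1st Friday of December 2001: Dec 7 2001.
January 2002 — 1st Friday is Jan 4 2002.
1st Friday of February 2002: Feb 1 2002.

Feb 1 2002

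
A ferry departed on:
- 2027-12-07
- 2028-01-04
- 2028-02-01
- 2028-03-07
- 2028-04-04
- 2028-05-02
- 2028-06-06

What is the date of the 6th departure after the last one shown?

2028-12-05

Gaps: 28, 28, 35, 28, 28, 35 days — a mix of 28 and 35. Every date is a Tuesday.
Each is the 1st Tuesday of its month.
July 2028 — 1st Tuesday is 2028-07-04.
August 2028 — 1st Tuesday is 2028-08-01.
1st Tuesday of September 2028: 2028-09-05.
October 2028 — 1st Tuesday is 2028-10-03.
1st Tuesday of November 2028: 2028-11-07.
1st Tuesday of December 2028: 2028-12-05.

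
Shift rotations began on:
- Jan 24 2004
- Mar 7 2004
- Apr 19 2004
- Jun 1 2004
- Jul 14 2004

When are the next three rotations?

Aug 26 2004, Oct 8 2004, Nov 20 2004

Gaps between consecutive events: 43, 43, 43, 43 days — a constant 43-day interval.
Jul 14 2004 + 43 days = Aug 26 2004.
Aug 26 2004 + 43 days = Oct 8 2004.
Oct 8 2004 + 43 days = Nov 20 2004.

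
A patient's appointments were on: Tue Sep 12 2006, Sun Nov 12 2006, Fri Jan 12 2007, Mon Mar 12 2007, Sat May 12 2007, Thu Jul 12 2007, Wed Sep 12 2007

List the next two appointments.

Mon Nov 12 2007, Sat Jan 12 2008

The day-of-month is always 12 (61, 61, 59, 61, 61, 62 days between events).
So this recurs on the 12th of every 2 months.
Next: November 2007 → Mon Nov 12 2007.
Next: January 2008 → Sat Jan 12 2008.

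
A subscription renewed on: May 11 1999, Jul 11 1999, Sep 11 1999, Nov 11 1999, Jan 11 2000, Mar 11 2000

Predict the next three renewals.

May 11 2000, Jul 11 2000, Sep 11 2000

Gaps: 61, 62, 61, 61, 60 days — not constant. Every event is on the 11th of the month.
Pattern: the 11th of every 2 months.
Next: May 2000 → May 11 2000.
Next: July 2000 → Jul 11 2000.
September 2000: Sep 11 2000.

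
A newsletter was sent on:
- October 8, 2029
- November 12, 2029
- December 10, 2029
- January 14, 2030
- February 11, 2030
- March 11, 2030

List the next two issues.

Gaps: 35, 28, 35, 28, 28 days — a mix of 28 and 35. Every date is a Monday.
Each is the 2nd Monday of its month.
2nd Monday of April 2030: April 8, 2030.
2nd Monday of May 2030: May 13, 2030.

April 8, 2030; May 13, 2030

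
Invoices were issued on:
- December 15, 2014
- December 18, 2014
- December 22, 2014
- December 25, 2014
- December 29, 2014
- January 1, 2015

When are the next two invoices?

Gaps: 3, 4, 3, 4, 3 days — not constant, but cyclic with period 2.
The events fall on every Monday and Thursday.
The following Monday is January 5, 2015.
The following Thursday is January 8, 2015.

January 5, 2015; January 8, 2015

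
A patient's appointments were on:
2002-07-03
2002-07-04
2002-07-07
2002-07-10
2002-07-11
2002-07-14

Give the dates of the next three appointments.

2002-07-17, 2002-07-18, 2002-07-21

Gaps: 1, 3, 3, 1, 3 days — not constant, but cyclic with period 3.
The events fall on every Wednesday, Thursday and Sunday.
Next Wednesday: 2002-07-17.
The following Thursday is 2002-07-18.
Next Sunday: 2002-07-21.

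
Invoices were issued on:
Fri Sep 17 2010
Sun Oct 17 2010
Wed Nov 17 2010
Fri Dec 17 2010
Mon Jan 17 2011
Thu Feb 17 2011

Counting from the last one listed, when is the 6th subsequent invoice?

Each date is the 17th; the gaps (30, 31, 30, 31, 31) track the month lengths.
The rule is the 17th of each month.
Next: March 2011 → Thu Mar 17 2011.
April 2011: Sun Apr 17 2011.
May 2011: Tue May 17 2011.
June 2011: Fri Jun 17 2011.
July 2011: Sun Jul 17 2011.
August 2011: Wed Aug 17 2011.

Wed Aug 17 2011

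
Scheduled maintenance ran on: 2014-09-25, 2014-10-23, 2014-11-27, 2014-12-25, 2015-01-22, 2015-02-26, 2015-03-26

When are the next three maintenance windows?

Gaps: 28, 35, 28, 28, 35, 28 days — a mix of 28 and 35. Every date is a Thursday.
Each is the 4th Thursday of its month.
4th Thursday of April 2015: 2015-04-23.
4th Thursday of May 2015: 2015-05-28.
4th Thursday of June 2015: 2015-06-25.

2015-04-23, 2015-05-28, 2015-06-25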